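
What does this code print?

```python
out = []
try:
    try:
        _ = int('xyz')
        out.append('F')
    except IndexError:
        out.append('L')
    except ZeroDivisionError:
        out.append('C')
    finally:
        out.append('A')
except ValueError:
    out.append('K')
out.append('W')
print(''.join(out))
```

Execution trace: 'A' (finally) → 'K' (outer except ValueError) → 'W' (after the try/except). Output: AKW

Answer: AKW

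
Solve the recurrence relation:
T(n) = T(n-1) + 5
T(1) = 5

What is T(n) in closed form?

Unrolling: T(n) = T(1) + 5·(n-1) = 5 + 5(n-1) = 5n.

Answer: T(n) = 5n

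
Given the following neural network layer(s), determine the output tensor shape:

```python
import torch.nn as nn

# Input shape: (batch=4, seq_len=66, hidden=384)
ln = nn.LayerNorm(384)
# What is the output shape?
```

Input: (4, 66, 384) -> Output: (4, 66, 384)

Answer: (4, 66, 384)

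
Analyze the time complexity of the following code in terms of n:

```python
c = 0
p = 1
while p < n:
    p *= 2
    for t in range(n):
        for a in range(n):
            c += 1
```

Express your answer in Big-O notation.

Each loop level contributes: log n × n × n. Multiplying the contributions gives O(n^2 log n).

Answer: O(n^2 log n)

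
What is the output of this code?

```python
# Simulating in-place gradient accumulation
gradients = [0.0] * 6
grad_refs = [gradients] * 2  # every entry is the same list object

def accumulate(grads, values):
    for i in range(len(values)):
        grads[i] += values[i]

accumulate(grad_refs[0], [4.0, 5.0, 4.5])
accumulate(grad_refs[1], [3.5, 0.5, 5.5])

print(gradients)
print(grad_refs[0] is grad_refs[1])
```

Key concept: gradient accumulation aliasing.
Step by step:
`gradients = [0.0] * 6` → gradients = [0.0, 0.0, 0.0, 0.0, 0.0, 0.0]
`grad_refs = [gradients] * 2` → grad_refs = [[0.0, 0.0, 0.0, 0.0, 0.0, 0.0], [0.0, 0.0, 0.0, 0.0, 0.0, 0.0]]
`accumulate(grad_refs[0], [4.0, 5.0, 4.5])` → gradients = [4.0, 5.0, 4.5, 0.0, 0.0, 0.0]; grad_refs = [[4.0, 5.0, 4.5, 0.0, 0.0, 0.0], [4.0, 5.0, 4.5, 0.0, 0.0, 0.0]]
`accumulate(grad_refs[1], [3.5, 0.5, 5.5])` → gradients = [7.5, 5.5, 10.0, 0.0, 0.0, 0.0]; grad_refs = [[7.5, 5.5, 10.0, 0.0, 0.0, 0.0], [7.5, 5.5, 10.0, 0.0, 0.0, 0.0]]
`print(gradients)` → prints [7.5, 5.5, 10.0, 0.0, 0.0, 0.0]
`print(grad_refs[0] is grad_refs[1])` → prints True

Answer:
[7.5, 5.5, 10.0, 0.0, 0.0, 0.0]
True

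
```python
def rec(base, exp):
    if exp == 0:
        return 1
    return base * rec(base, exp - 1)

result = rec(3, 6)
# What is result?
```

rec(3, 6) = 3 * 3 * 3 * 3 * 3 * 3 = 729

Answer: 729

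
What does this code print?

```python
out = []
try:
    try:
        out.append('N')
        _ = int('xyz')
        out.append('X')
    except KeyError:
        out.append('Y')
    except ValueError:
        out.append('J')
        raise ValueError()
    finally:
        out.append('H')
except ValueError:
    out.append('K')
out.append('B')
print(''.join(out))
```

Execution trace: 'N' (inner try body) → 'J' (inner except ValueError) → 'H' (inner finally) → 'K' (outer except ValueError) → 'B' (after the try/except). Output: NJHKB

Answer: NJHKB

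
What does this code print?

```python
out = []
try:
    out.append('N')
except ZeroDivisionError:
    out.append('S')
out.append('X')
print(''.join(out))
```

Execution trace: 'N' (try body, no exception) → 'X' (after the try/except). Output: NX

Answer: NX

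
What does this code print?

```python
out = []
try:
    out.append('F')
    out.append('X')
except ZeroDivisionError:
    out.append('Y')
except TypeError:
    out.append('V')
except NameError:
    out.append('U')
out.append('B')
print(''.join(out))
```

Execution trace: 'F' (try body) → 'X' (try body, no exception) → 'B' (after the try/except). Output: FXB

Answer: FXB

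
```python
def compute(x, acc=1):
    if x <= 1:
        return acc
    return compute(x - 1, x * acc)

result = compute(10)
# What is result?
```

Accumulator trace (n, acc): (10, 1) -> (9, 10) -> (8, 90) -> (7, 720) -> (6, 5040) -> (5, 30240) -> (4, 151200) -> (3, 604800) -> (2, 1814400) -> (1, 3628800) -> return 3628800

Answer: 3628800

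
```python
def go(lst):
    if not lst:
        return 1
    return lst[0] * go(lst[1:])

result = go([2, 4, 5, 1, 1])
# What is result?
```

Product over [2, 4, 5, 1, 1] = 2 * 4 * 5 * 1 * 1 = 40

Answer: 40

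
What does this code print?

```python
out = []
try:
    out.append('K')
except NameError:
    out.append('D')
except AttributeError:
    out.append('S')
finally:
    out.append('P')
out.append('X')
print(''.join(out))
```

Execution trace: 'K' (try body, no exception) → 'P' (finally) → 'X' (after the try/except). Output: KPX

Answer: KPX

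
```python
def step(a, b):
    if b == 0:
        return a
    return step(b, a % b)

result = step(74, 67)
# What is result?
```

step(74, 67) -> step(67, 7) -> step(7, 4) -> step(4, 3) -> step(3, 1) -> step(1, 0) -> 1

Answer: 1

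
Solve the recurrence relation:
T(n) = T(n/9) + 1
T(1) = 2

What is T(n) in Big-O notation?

Each step divides n by 9 and adds 1. After log_9(n) steps we reach T(1)=2. So T(n) = 1·log_9(n) + 2 = O(log n).

Answer: O(log n)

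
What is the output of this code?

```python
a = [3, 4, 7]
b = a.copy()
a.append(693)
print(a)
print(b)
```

Key concept: list.copy() creates independent copy.
Step by step:
`a = [3, 4, 7]` → a = [3, 4, 7]
`b = a.copy()` → b = [3, 4, 7]
`a.append(693)` → a = [3, 4, 7, 693]
`print(a)` → prints [3, 4, 7, 693]
`print(b)` → prints [3, 4, 7]

Answer:
[3, 4, 7, 693]
[3, 4, 7]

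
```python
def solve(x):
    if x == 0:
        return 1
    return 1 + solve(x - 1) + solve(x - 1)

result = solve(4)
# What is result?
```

solve(x) = 1 + 2·solve(x-1), solve(0)=1. Closed form: (1+1)·2^4 - 1 = 31.

Answer: 31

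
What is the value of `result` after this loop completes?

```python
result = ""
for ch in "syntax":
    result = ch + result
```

Reverse 'syntax'
`result` takes the values: "" → "s" → "ys" → "nys" → "tnys" → "atnys" → "xatnys"

Answer: "xatnys"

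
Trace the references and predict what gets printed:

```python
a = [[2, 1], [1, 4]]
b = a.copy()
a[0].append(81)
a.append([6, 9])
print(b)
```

Key concept: shallow copy with nested lists.
Step by step:
`a = [[2, 1], [1, 4]]` → a = [[2, 1], [1, 4]]
`b = a.copy()` → b = [[2, 1], [1, 4]]
`a[0].append(81)` → a = [[2, 1, 81], [1, 4]]; b = [[2, 1, 81], [1, 4]]
`a.append([6, 9])` → a = [[2, 1, 81], [1, 4], [6, 9]]
`print(b)` → prints [[2, 1, 81], [1, 4]]

Answer: [[2, 1, 81], [1, 4]]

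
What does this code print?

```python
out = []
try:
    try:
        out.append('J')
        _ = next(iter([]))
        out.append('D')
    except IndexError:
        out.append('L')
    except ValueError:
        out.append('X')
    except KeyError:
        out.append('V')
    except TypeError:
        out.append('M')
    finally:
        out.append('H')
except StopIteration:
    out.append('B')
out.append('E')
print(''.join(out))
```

Execution trace: 'J' (try body) → 'H' (finally) → 'B' (outer except StopIteration) → 'E' (after the try/except). Output: JHBE

Answer: JHBE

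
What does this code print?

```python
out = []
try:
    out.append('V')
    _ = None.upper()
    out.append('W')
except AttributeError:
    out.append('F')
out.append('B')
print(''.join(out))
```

Execution trace: 'V' (try body) → 'F' (except AttributeError) → 'B' (after the try/except). Output: VFB

Answer: VFB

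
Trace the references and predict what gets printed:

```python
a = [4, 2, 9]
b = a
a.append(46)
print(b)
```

Key concept: basic list aliasing.
Step by step:
`a = [4, 2, 9]` → a = [4, 2, 9]
`b = a` → b = [4, 2, 9] (same object as a)
`a.append(46)` → a = [4, 2, 9, 46] (same object as b); b = [4, 2, 9, 46] (same object as a)
`print(b)` → prints [4, 2, 9, 46]

Answer: [4, 2, 9, 46]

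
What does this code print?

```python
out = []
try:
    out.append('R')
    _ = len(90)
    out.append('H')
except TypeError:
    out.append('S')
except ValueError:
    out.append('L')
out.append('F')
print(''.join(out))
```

Execution trace: 'R' (try body) → 'S' (except TypeError) → 'F' (after the try/except). Output: RSF

Answer: RSF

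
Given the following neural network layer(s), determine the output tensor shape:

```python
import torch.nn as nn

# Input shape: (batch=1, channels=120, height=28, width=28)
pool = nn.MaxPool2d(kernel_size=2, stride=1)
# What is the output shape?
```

Input: (1, 120, 28, 28) -> Output: (1, 120, 27, 27)

Answer: (1, 120, 27, 27)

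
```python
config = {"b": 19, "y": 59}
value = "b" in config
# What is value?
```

Trace:
`config = {"b": 19, "y": 59}` → config = {'b': 19, 'y': 59}
`value = "b" in config` → value = True
So value = True

Answer: True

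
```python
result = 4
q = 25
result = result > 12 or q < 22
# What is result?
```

Trace:
`result = 4` → result = 4
`q = 25` → q = 25
`result = result > 12 or q < 22` → result = False
So result = False

Answer: False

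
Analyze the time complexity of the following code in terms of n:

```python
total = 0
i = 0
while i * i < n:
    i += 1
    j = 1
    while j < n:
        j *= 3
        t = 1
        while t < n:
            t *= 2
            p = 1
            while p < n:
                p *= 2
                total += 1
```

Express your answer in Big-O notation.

Each loop level contributes: √n × log n × log n × log n. Multiplying the contributions gives O(√n log^3 n).

Answer: O(√n log^3 n)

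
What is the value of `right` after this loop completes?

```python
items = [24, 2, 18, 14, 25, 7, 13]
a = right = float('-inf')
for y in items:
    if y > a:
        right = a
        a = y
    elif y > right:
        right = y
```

Second largest (with repeats) in [24, 2, 18, 14, 25, 7, 13]
`right` takes the values: -inf → 2 → 18 → 24

Answer: 24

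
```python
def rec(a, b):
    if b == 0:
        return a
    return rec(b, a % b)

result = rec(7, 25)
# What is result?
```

rec(7, 25) -> rec(25, 7) -> rec(7, 4) -> rec(4, 3) -> rec(3, 1) -> rec(1, 0) -> 1

Answer: 1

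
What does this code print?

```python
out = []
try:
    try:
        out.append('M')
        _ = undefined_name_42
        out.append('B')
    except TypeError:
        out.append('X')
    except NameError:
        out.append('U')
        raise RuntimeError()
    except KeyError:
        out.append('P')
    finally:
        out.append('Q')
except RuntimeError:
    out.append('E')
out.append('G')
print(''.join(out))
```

Execution trace: 'M' (inner try body) → 'U' (inner except NameError) → 'Q' (inner finally) → 'E' (outer except RuntimeError) → 'G' (after the try/except). Output: MUQEG

Answer: MUQEG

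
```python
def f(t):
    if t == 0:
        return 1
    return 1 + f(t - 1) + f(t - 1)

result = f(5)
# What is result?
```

f(t) = 1 + 2·f(t-1), f(0)=1. Closed form: (1+1)·2^5 - 1 = 63.

Answer: 63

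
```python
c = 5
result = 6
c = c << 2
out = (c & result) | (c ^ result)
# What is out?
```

Trace:
`c = 5` → c = 5
`result = 6` → result = 6
`c = c << 2` → c = 20
`out = (c & result) | (c ^ result)` → out = 22
So out = 22

Answer: 22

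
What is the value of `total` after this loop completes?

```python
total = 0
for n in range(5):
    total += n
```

Sum of 0 to 4 = 10
`total` takes the values: 0 → 1 → 3 → 6 → 10

Answer: 10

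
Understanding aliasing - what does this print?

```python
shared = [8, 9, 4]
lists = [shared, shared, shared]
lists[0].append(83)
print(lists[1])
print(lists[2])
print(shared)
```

Key concept: list of same reference.
Step by step:
`shared = [8, 9, 4]` → shared = [8, 9, 4]
`lists = [shared, shared, shared]` → lists = [[8, 9, 4], [8, 9, 4], [8, 9, 4]]
`lists[0].append(83)` → shared = [8, 9, 4, 83]; lists = [[8, 9, 4, 83], [8, 9, 4, 83], [8, 9, 4, 83]]
`print(lists[1])` → prints [8, 9, 4, 83]
`print(lists[2])` → prints [8, 9, 4, 83]
`print(shared)` → prints [8, 9, 4, 83]

Answer:
[8, 9, 4, 83]
[8, 9, 4, 83]
[8, 9, 4, 83]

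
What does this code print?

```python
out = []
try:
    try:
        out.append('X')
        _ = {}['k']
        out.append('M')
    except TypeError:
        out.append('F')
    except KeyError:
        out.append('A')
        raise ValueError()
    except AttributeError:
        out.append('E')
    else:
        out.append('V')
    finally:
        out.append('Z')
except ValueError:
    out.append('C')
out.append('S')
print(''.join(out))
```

Execution trace: 'X' (inner try body) → 'A' (inner except KeyError) → 'Z' (inner finally) → 'C' (outer except ValueError) → 'S' (after the try/except). Output: XAZCS

Answer: XAZCS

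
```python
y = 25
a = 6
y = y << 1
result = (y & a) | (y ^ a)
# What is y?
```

Trace:
`y = 25` → y = 25
`a = 6` → a = 6
`y = y << 1` → y = 50
`result = (y & a) | (y ^ a)` → result = 54
So y = 50

Answer: 50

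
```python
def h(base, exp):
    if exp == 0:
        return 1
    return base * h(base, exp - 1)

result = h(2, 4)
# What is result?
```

h(2, 4) = 2 * 2 * 2 * 2 = 16

Answer: 16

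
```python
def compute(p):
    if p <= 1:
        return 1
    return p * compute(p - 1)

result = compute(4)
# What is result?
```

compute(4) = 4 * 3 * 2 * 1 = 24

Answer: 24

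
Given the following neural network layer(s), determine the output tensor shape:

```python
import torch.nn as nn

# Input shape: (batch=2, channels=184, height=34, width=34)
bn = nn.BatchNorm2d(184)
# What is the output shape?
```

Input: (2, 184, 34, 34) -> Output: (2, 184, 34, 34)

Answer: (2, 184, 34, 34)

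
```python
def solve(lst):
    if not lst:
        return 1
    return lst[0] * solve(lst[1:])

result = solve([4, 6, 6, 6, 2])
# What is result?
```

Product over [4, 6, 6, 6, 2] = 4 * 6 * 6 * 6 * 2 = 1728

Answer: 1728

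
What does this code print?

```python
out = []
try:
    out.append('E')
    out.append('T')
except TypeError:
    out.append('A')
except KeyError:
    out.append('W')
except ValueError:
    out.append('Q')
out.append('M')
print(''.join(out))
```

Execution trace: 'E' (try body) → 'T' (try body, no exception) → 'M' (after the try/except). Output: ETM

Answer: ETM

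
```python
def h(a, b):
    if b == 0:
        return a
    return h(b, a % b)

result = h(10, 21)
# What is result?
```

h(10, 21) -> h(21, 10) -> h(10, 1) -> h(1, 0) -> 1

Answer: 1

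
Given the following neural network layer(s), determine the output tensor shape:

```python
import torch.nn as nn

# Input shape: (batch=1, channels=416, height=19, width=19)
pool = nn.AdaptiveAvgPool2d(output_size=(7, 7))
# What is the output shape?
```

Input: (1, 416, 19, 19) -> Output: (1, 416, 7, 7)

Answer: (1, 416, 7, 7)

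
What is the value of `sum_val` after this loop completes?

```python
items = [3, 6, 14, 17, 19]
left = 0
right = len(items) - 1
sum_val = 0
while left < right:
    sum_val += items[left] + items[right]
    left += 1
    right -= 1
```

Sum of pairs from ends
`sum_val` takes the values: 0 → 22 → 45

Answer: 45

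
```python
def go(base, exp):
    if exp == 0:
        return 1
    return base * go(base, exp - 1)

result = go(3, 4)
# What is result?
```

go(3, 4) = 3 * 3 * 3 * 3 = 81

Answer: 81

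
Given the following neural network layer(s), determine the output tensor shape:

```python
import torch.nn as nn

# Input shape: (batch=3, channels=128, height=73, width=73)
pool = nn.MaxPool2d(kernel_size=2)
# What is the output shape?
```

Input: (3, 128, 73, 73) -> Output: (3, 128, 36, 36)

Answer: (3, 128, 36, 36)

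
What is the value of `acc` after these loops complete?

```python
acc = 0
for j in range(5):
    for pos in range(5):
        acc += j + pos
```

Sum of all j+pos for j,pos in 5x5
`acc` takes the values: 0 → 1 → 3 → 6 → 10 → 11 → 13 → 16 → 20 → 25 → 27 → 30 → 34 → 39 → 45 → 48 → 52 → 57 → 63 → 70 → 74 → 79 → 85 → 92 → 100

Answer: 100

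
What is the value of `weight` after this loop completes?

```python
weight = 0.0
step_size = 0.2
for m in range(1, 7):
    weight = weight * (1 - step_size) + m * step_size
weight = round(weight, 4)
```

Moving average with lr=0.2
`weight` takes the values: 0.0 → 0.2 → 0.56 → 1.048 → 1.6384 → 2.31072 → 3.048576 → 3.0486

Answer: 3.0486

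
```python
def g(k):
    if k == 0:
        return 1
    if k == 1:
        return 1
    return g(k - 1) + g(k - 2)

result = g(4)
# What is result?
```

Build up from base cases: g(0)=1, g(1)=1, g(2)=2, g(3)=3, g(4)=5

Answer: 5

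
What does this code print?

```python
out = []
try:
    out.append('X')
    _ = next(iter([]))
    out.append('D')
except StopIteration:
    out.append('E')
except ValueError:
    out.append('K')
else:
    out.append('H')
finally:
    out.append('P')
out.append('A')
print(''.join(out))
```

Execution trace: 'X' (try body) → 'E' (except StopIteration) → 'P' (finally) → 'A' (after the try/except). Output: XEPA

Answer: XEPA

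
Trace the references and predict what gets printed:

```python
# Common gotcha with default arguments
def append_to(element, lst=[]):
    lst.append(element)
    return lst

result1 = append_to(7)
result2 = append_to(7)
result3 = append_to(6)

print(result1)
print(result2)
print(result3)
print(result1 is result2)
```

Key concept: mutable default argument gotcha.
Step by step:
`result1 = append_to(7)` → result1 = [7]
`result2 = append_to(7)` → result1 = [7, 7] (same object as result2); result2 = [7, 7] (same object as result1)
`result3 = append_to(6)` → result1 = [7, 7, 6] (same object as result2, result3); result2 = [7, 7, 6] (same object as result1, result3); result3 = [7, 7, 6] (same object as result1, result2)
`print(result1)` → prints [7, 7, 6]
`print(result2)` → prints [7, 7, 6]
`print(result3)` → prints [7, 7, 6]
`print(result1 is result2)` → prints True

Answer:
[7, 7, 6]
[7, 7, 6]
[7, 7, 6]
True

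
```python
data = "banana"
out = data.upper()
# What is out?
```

Trace:
`data = "banana"` → data = 'banana'
`out = data.upper()` → out = 'BANANA'
So out = 'BANANA'

Answer: 'BANANA'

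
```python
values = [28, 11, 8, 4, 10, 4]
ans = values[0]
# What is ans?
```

Trace:
`values = [28, 11, 8, 4, 10, 4]` → values = [28, 11, 8, 4, 10, 4]
`ans = values[0]` → ans = 28
So ans = 28

Answer: 28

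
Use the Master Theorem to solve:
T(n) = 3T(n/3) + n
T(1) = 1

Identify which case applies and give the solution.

a=3, b=3, f(n)=n. log_3(3) = 1. Since c=1 = 1, Case 2 applies: T(n) = Θ(n^log_b(a) · log n) = O(n log n).

Answer: O(n log n) - Case 2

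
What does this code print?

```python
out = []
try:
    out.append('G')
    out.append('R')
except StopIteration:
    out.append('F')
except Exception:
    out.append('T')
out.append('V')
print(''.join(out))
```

Execution trace: 'G' (try body) → 'R' (try body, no exception) → 'V' (after the try/except). Output: GRV

Answer: GRV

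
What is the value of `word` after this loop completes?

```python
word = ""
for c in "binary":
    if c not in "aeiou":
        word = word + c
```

Remove vowels from 'binary'
`word` takes the values: "" → "b" → "bn" → "bnr" → "bnry"

Answer: "bnry"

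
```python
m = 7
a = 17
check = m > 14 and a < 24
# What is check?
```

Trace:
`m = 7` → m = 7
`a = 17` → a = 17
`check = m > 14 and a < 24` → check = False
So check = False

Answer: False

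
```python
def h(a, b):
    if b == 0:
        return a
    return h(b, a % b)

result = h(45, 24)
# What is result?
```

h(45, 24) -> h(24, 21) -> h(21, 3) -> h(3, 0) -> 3

Answer: 3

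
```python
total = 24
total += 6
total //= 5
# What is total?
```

Trace:
`total = 24` → total = 24
`total += 6` → total = 30
`total //= 5` → total = 6
So total = 6

Answer: 6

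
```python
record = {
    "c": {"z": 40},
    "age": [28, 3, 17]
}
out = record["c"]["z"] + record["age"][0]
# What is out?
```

Trace:
`record = { ...` → record = {'c': {'z': 40}, 'age': [28, 3, 17]}
`out = record["c"]["z"] + record["age"][0]` → out = 68
So out = 68

Answer: 68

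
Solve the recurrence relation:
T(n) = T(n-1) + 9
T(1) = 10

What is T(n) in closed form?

Unrolling: T(n) = T(1) + 9·(n-1) = 10 + 9(n-1) = 9n + 1.

Answer: T(n) = 9n + 1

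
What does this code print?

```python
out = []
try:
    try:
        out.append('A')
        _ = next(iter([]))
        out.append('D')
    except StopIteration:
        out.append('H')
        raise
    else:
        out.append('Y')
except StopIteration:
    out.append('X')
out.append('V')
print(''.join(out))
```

Execution trace: 'A' (inner try body) → 'H' (inner except StopIteration) → 'X' (outer except StopIteration) → 'V' (after the try/except). Output: AHXV

Answer: AHXV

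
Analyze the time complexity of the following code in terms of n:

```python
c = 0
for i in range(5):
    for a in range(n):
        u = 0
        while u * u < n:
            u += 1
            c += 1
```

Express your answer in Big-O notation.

Each loop level contributes: 1 × n × √n. Multiplying the contributions gives O(n√n).

Answer: O(n√n)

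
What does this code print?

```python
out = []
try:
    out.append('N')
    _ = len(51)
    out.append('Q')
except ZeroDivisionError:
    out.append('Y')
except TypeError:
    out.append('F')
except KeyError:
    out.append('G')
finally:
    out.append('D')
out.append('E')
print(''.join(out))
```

Execution trace: 'N' (try body) → 'F' (except TypeError) → 'D' (finally) → 'E' (after the try/except). Output: NFDE

Answer: NFDE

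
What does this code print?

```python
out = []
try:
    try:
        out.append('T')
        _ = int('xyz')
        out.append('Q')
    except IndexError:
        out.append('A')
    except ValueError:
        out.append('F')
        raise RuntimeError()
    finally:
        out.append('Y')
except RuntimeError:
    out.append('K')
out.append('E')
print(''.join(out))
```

Execution trace: 'T' (inner try body) → 'F' (inner except ValueError) → 'Y' (inner finally) → 'K' (outer except RuntimeError) → 'E' (after the try/except). Output: TFYKE

Answer: TFYKE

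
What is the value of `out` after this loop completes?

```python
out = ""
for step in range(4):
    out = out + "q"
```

Repeat 'q' 4 times
`out` takes the values: "" → "q" → "qq" → "qqq" → "qqqq"

Answer: "qqqq"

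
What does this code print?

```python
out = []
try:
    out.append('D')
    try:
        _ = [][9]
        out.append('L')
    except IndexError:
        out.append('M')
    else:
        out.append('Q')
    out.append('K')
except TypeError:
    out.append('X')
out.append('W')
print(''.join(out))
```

Execution trace: 'D' (try body) → 'M' (inner except IndexError) → 'K' (try body, no exception) → 'W' (after the try/except). Output: DMKW

Answer: DMKW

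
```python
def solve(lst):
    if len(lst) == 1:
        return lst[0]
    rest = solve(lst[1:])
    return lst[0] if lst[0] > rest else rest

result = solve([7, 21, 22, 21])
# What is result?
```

Recursive max over [7, 21, 22, 21] = 22

Answer: 22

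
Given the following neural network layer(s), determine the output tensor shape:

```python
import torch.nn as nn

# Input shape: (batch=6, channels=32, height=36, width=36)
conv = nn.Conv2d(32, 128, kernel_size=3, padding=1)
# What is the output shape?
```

Input: (6, 32, 36, 36) -> Output: (6, 128, 36, 36)

Answer: (6, 128, 36, 36)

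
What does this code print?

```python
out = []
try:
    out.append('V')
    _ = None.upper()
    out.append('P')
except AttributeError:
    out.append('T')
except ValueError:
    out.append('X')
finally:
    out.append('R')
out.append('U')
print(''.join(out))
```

Execution trace: 'V' (try body) → 'T' (except AttributeError) → 'R' (finally) → 'U' (after the try/except). Output: VTRU

Answer: VTRU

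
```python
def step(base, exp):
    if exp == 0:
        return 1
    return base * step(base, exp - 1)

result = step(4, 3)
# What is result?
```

step(4, 3) = 4 * 4 * 4 = 64

Answer: 64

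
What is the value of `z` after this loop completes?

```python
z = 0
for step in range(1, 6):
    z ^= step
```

XOR of 1 to 5
`z` takes the values: 0 → 1 → 3 → 0 → 4 → 1

Answer: 1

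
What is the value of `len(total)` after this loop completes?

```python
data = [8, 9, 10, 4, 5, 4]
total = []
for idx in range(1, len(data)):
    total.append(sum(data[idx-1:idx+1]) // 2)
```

Number of 2-element averages
`total` takes the values: [] → [8] → [8, 9] → [8, 9, 7] → [8, 9, 7, 4] → [8, 9, 7, 4, 4]
So `len(total)` = 5

Answer: 5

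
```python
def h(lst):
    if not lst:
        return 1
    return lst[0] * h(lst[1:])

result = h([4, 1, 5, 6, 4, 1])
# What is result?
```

Product over [4, 1, 5, 6, 4, 1] = 4 * 1 * 5 * 6 * 4 * 1 = 480

Answer: 480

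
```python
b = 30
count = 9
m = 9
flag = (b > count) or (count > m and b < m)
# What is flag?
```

Trace:
`b = 30` → b = 30
`count = 9` → count = 9
`m = 9` → m = 9
`flag = (b > count) or (count > m and b < m)` → flag = True
So flag = True

Answer: True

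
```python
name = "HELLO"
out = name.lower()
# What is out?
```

Trace:
`name = "HELLO"` → name = 'HELLO'
`out = name.lower()` → out = 'hello'
So out = 'hello'

Answer: 'hello'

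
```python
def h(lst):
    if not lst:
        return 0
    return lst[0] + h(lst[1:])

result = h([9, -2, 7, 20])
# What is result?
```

9 + (-2) + 7 + 20 + 0 = 34

Answer: 34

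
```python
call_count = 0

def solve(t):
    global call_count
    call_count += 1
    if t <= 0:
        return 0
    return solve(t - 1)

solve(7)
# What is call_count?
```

Linear recursion stepping by 1: 8 calls from t=7 down to ≤0.

Answer: 8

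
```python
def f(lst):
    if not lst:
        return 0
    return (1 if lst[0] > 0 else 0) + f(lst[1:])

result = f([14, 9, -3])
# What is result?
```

Count of positive elements in [14, 9, -3] = 2

Answer: 2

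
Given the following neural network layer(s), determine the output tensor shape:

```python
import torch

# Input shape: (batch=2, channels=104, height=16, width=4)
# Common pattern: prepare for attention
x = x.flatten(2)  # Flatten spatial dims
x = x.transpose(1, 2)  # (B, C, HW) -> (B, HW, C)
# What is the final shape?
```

Input: (2, 104, 16, 4) -> after flatten(2): (2, 104, 64) -> Output: (2, 64, 104)

Answer: (2, 64, 104)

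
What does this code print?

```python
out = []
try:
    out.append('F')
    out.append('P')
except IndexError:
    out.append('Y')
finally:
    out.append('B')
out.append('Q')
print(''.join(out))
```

Execution trace: 'F' (try body) → 'P' (try body, no exception) → 'B' (finally) → 'Q' (after the try/except). Output: FPBQ

Answer: FPBQ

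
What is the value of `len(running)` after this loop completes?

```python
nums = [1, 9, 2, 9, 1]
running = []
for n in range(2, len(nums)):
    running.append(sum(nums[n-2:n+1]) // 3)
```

Number of 3-element averages
`running` takes the values: [] → [4] → [4, 6] → [4, 6, 4]
So `len(running)` = 3

Answer: 3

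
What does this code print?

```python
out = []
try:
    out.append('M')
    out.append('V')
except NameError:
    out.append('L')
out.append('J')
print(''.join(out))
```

Execution trace: 'M' (try body) → 'V' (try body, no exception) → 'J' (after the try/except). Output: MVJ

Answer: MVJ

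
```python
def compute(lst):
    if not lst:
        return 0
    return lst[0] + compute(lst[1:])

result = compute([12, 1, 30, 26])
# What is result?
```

12 + 1 + 30 + 26 + 0 = 69

Answer: 69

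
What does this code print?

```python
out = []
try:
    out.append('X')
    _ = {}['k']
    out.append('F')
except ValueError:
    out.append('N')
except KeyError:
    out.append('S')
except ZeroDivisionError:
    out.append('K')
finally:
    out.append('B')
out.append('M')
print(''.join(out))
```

Execution trace: 'X' (try body) → 'S' (except KeyError) → 'B' (finally) → 'M' (after the try/except). Output: XSBM

Answer: XSBM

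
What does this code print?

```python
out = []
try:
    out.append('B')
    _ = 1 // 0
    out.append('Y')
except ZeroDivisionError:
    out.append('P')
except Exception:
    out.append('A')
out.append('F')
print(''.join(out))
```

Execution trace: 'B' (try body) → 'P' (except ZeroDivisionError) → 'F' (after the try/except). Output: BPF

Answer: BPF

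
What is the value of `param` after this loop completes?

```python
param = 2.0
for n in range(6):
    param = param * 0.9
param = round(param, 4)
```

Exponential decay: 2.0 * 0.9^6
`param` takes the values: 2.0 → 1.8 → 1.62 → 1.458 → 1.3122 → 1.18098 → 1.062882 → 1.0629

Answer: 1.0629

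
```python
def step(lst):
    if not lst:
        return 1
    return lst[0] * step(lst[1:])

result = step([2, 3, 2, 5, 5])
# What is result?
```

Product over [2, 3, 2, 5, 5] = 2 * 3 * 2 * 5 * 5 = 300

Answer: 300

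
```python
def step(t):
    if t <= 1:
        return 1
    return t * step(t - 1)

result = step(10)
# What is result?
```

step(10) = 10 * 9 * 8 * 7 * 6 * 5 * 4 * 3 * 2 * 1 = 3628800

Answer: 3628800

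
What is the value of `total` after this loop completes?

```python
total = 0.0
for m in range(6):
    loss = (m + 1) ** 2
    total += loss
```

Sum of squared losses 1² + 2² + ... + 6²
`total` takes the values: 0.0 → 1.0 → 5.0 → 14.0 → 30.0 → 55.0 → 91.0

Answer: 91.0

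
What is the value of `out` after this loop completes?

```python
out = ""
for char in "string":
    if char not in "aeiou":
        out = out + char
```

Remove vowels from 'string'
`out` takes the values: "" → "s" → "st" → "str" → "strn" → "strng"

Answer: "strng"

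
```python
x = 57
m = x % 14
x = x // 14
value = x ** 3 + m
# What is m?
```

Trace:
`x = 57` → x = 57
`m = x % 14` → m = 1
`x = x // 14` → x = 4
`value = x ** 3 + m` → value = 65
So m = 1

Answer: 1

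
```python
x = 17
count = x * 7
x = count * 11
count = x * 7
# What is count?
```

Trace:
`x = 17` → x = 17
`count = x * 7` → count = 119
`x = count * 11` → x = 1309
`count = x * 7` → count = 9163
So count = 9163

Answer: 9163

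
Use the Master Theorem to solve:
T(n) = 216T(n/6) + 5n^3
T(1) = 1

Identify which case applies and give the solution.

a=216, b=6, f(n)=5n^3. log_6(216) = 3. Since c=3 = 3, Case 2 applies: T(n) = Θ(n^log_b(a) · log n) = O(n^3 log n).

Answer: O(n^3 log n) - Case 2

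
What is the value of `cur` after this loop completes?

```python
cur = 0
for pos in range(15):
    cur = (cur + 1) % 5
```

Increment mod 5, 15 times = 0
`cur` takes the values: 0 → 1 → 2 → 3 → 4 → 0 → 1 → 2 → 3 → 4 → 0 → 1 → 2 → 3 → 4 → 0

Answer: 0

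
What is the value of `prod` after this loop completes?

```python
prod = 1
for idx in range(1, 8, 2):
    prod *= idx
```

Product of 1, 3, 5, ... up to 7
`prod` takes the values: 1 → 3 → 15 → 105

Answer: 105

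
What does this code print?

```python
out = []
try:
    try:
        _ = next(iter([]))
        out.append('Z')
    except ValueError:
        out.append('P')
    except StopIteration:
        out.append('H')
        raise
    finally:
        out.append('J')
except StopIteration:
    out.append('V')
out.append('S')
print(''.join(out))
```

Execution trace: 'H' (inner except StopIteration) → 'J' (inner finally) → 'V' (outer except StopIteration) → 'S' (after the try/except). Output: HJVS

Answer: HJVS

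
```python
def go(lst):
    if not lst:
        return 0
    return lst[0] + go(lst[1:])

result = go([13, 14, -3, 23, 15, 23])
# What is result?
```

13 + 14 + (-3) + 23 + 15 + 23 + 0 = 85

Answer: 85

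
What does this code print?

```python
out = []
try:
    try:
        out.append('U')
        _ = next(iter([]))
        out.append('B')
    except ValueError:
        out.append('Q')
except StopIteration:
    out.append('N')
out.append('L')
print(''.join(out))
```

Execution trace: 'U' (try body) → 'N' (outer except StopIteration) → 'L' (after the try/except). Output: UNL

Answer: UNL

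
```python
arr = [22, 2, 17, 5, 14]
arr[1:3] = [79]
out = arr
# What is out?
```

Trace:
`arr = [22, 2, 17, 5, 14]` → arr = [22, 2, 17, 5, 14]
`arr[1:3] = [79]` → arr = [22, 79, 5, 14]
`out = arr` → out = [22, 79, 5, 14]
So out = [22, 79, 5, 14]

Answer: [22, 79, 5, 14]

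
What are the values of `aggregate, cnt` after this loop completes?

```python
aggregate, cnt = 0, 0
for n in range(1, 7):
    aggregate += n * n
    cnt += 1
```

Sum of squares and count
`aggregate, cnt` takes the values: (0, 0) → (1, 0) → (1, 1) → (5, 1) → (5, 2) → (14, 2) → (14, 3) → (30, 3) → (30, 4) → (55, 4) → (55, 5) → (91, 5) → (91, 6)

Answer: 91, 6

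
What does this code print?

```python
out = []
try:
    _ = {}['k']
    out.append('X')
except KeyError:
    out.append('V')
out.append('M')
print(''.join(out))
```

Execution trace: 'V' (except KeyError) → 'M' (after the try/except). Output: VM

Answer: VM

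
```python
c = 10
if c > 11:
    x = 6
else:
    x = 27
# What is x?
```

Trace:
`c = 10` → c = 10
`if c > 11: ...` → c > 11 is False, take else branch → x = 27
So x = 27

Answer: 27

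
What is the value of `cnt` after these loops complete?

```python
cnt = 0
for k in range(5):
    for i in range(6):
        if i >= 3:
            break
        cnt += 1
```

Inner breaks at 3, outer runs 5 times
`cnt` takes the values: 0 → 1 → 2 → 3 → 4 → 5 → 6 → 7 → 8 → 9 → 10 → 11 → 12 → 13 → 14 → 15

Answer: 15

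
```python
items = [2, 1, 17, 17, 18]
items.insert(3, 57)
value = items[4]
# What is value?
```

Trace:
`items = [2, 1, 17, 17, 18]` → items = [2, 1, 17, 17, 18]
`items.insert(3, 57)` → items = [2, 1, 17, 57, 17, 18]
`value = items[4]` → value = 17
So value = 17

Answer: 17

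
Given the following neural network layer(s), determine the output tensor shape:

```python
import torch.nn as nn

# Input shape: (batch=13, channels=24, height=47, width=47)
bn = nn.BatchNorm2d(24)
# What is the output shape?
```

Input: (13, 24, 47, 47) -> Output: (13, 24, 47, 47)

Answer: (13, 24, 47, 47)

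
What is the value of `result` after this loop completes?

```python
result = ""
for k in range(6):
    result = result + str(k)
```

Concatenate digits 0 to 5
`result` takes the values: "" → "0" → "01" → "012" → "0123" → "01234" → "012345"

Answer: "012345"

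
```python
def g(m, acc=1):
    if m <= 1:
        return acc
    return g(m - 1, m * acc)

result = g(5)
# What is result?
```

Accumulator trace (n, acc): (5, 1) -> (4, 5) -> (3, 20) -> (2, 60) -> (1, 120) -> return 120

Answer: 120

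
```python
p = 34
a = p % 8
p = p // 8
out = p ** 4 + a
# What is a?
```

Trace:
`p = 34` → p = 34
`a = p % 8` → a = 2
`p = p // 8` → p = 4
`out = p ** 4 + a` → out = 258
So a = 2

Answer: 2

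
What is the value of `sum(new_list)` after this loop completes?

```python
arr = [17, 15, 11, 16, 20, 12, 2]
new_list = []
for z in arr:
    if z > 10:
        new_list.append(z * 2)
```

Sum of doubled values > 10
`new_list` takes the values: [] → [34] → [34, 30] → [34, 30, 22] → [34, 30, 22, 32] → [34, 30, 22, 32, 40] → [34, 30, 22, 32, 40, 24]
So `sum(new_list)` = 182

Answer: 182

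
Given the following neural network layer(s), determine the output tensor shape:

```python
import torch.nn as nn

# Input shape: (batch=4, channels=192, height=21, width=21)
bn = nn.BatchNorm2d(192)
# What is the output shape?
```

Input: (4, 192, 21, 21) -> Output: (4, 192, 21, 21)

Answer: (4, 192, 21, 21)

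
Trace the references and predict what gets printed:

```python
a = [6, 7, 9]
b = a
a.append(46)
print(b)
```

Key concept: basic list aliasing.
Step by step:
`a = [6, 7, 9]` → a = [6, 7, 9]
`b = a` → b = [6, 7, 9] (same object as a)
`a.append(46)` → a = [6, 7, 9, 46] (same object as b); b = [6, 7, 9, 46] (same object as a)
`print(b)` → prints [6, 7, 9, 46]

Answer: [6, 7, 9, 46]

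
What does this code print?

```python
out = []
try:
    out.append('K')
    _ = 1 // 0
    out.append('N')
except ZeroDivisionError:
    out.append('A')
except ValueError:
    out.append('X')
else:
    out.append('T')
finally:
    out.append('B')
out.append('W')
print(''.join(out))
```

Execution trace: 'K' (try body) → 'A' (except ZeroDivisionError) → 'B' (finally) → 'W' (after the try/except). Output: KABW

Answer: KABW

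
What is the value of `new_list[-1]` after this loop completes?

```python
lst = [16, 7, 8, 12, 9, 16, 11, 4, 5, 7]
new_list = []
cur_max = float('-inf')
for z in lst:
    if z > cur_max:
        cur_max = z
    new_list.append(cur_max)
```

Running max ends at 16
`new_list` takes the values: [] → [16] → [16, 16] → [16, 16, 16] → [16, 16, 16, 16] → [16, 16, 16, 16, 16] → [16, 16, 16, 16, 16, 16] → [16, 16, 16, 16, 16, 16, 16] → [16, 16, 16, 16, 16, 16, 16, 16] → [16, 16, 16, 16, 16, 16, 16, 16, 16] → [16, 16, 16, 16, 16, 16, 16, 16, 16, 16]
So `new_list[-1]` = 16

Answer: 16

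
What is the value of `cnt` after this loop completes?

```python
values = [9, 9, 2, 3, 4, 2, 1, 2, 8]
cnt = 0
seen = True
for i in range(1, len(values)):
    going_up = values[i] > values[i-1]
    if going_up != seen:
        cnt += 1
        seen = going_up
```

Count direction changes in [9, 9, 2, 3, 4, 2, 1, 2, 8]
`cnt` takes the values: 0 → 1 → 2 → 3 → 4

Answer: 4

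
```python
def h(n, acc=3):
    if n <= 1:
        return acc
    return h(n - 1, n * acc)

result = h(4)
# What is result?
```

Accumulator trace (n, acc): (4, 3) -> (3, 12) -> (2, 36) -> (1, 72) -> return 72

Answer: 72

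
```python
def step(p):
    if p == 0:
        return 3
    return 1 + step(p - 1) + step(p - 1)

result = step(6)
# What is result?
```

step(p) = 1 + 2·step(p-1), step(0)=3. Closed form: (3+1)·2^6 - 1 = 255.

Answer: 255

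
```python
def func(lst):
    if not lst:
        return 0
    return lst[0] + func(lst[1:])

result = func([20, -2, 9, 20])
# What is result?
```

20 + (-2) + 9 + 20 + 0 = 47

Answer: 47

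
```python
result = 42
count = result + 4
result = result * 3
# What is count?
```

Trace:
`result = 42` → result = 42
`count = result + 4` → count = 46
`result = result * 3` → result = 126
So count = 46

Answer: 46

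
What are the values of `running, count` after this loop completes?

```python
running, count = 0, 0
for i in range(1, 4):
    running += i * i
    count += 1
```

Sum of squares and count
`running, count` takes the values: (0, 0) → (1, 0) → (1, 1) → (5, 1) → (5, 2) → (14, 2) → (14, 3)

Answer: 14, 3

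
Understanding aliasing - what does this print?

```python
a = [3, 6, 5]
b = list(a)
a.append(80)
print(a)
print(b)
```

Key concept: list() constructor creates copy.
Step by step:
`a = [3, 6, 5]` → a = [3, 6, 5]
`b = list(a)` → b = [3, 6, 5]
`a.append(80)` → a = [3, 6, 5, 80]
`print(a)` → prints [3, 6, 5, 80]
`print(b)` → prints [3, 6, 5]

Answer:
[3, 6, 5, 80]
[3, 6, 5]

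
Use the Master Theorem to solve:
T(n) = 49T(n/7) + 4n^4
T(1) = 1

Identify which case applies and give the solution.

a=49, b=7, f(n)=4n^4. log_7(49) = 2. Since c=4 > 2 and the regularity condition holds (49(n/7)^4 = (49/7^4)n^4 with 49/7^4 < 1), Case 3 applies: T(n) = Θ(f(n)) = O(n^4).

Answer: O(n^4) - Case 3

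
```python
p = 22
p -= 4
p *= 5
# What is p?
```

Trace:
`p = 22` → p = 22
`p -= 4` → p = 18
`p *= 5` → p = 90
So p = 90

Answer: 90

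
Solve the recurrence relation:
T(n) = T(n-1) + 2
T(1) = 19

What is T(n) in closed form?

Unrolling: T(n) = T(1) + 2·(n-1) = 19 + 2(n-1) = 2n + 17.

Answer: T(n) = 2n + 17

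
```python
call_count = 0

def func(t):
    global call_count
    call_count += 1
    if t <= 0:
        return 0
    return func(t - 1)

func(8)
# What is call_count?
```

Linear recursion stepping by 1: 9 calls from t=8 down to ≤0.

Answer: 9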